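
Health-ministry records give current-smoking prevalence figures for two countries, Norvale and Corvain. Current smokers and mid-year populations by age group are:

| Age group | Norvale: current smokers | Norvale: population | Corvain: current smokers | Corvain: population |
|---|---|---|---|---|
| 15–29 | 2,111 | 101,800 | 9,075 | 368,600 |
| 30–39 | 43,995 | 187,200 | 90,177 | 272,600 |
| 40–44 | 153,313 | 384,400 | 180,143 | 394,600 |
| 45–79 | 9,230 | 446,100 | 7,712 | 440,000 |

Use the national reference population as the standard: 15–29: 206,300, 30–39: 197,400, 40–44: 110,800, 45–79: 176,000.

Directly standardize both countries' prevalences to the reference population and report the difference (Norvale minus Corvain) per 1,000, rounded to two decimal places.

Age-specific rates per 1,000 for Norvale: 20.737, 235.016, 398.837, 20.690.
For Corvain: 24.620, 330.803, 456.521, 17.527.
Standard total = 690,500; weights = 0.2988, 0.2859, 0.1605, 0.2549.
Norvale: 0.2988×20.737 + 0.2859×235.016 + 0.1605×398.837 + 0.2549×20.690 = 142.6543 per 1,000.
Corvain: 0.2988×24.620 + 0.2859×330.803 + 0.1605×456.521 + 0.2549×17.527 = 179.6481 per 1,000.
Difference = 142.6543 − 179.6481 = -36.9937.

-36.99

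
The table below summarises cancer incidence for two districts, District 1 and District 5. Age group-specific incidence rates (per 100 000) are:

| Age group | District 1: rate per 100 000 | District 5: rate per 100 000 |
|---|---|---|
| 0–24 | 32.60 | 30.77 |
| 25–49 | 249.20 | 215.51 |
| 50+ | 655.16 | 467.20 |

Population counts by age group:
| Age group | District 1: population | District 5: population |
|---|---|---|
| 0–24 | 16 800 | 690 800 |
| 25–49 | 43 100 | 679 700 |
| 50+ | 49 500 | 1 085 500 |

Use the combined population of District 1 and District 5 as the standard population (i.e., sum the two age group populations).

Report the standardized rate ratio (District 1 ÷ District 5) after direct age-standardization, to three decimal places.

Combined standard total = 2 565 400; weights = 0.2758, 0.2817, 0.4424.
District 1: 0.2758×32.60 + 0.2817×249.20 + 0.4424×655.16 = 369.0637 per 100 000.
District 5: 0.2758×30.77 + 0.2817×215.51 + 0.4424×467.20 = 275.9084 per 100 000.
Ratio = 369.0637 ÷ 275.9084 = 1.33763.

1.338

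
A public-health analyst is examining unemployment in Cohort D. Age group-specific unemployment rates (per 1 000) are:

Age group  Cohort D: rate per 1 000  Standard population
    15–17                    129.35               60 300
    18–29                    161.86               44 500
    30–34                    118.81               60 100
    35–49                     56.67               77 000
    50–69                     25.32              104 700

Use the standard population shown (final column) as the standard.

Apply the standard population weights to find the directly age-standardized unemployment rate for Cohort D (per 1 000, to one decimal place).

84.1

Standard total = 346 600; weights = 0.1740, 0.1284, 0.1734, 0.2222, 0.3021.
Standardized rate: 0.1740×129.35 + 0.1284×161.86 + 0.1734×118.81 + 0.2222×56.67 + 0.3021×25.32 = 84.1248 per 1 000.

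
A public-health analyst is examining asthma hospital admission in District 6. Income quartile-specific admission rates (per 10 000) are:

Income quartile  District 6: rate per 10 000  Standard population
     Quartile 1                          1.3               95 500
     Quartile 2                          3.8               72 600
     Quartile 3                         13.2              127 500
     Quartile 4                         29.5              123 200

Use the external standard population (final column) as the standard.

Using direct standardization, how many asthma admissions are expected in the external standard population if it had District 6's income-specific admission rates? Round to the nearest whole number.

Expected asthma admissions = Σ (standard pop × income-specific rate ÷ 10 000)
= 95 500×1.3/10 000 + 72 600×3.8/10 000 + 127 500×13.2/10 000 + 123 200×29.5/10 000
= 12.41 + 27.59 + 168.30 + 363.44 = 571.74.

572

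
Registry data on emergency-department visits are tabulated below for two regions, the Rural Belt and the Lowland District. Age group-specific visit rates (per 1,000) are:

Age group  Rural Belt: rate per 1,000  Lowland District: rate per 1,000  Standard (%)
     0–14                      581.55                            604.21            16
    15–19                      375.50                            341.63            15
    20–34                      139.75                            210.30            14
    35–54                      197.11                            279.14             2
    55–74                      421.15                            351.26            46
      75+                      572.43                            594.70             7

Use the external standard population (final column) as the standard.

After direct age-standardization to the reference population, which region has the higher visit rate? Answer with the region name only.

Standard weights: 0.16, 0.15, 0.14, 0.02, 0.46, 0.07.
The Rural Belt: 0.1600×581.55 + 0.1500×375.50 + 0.1400×139.75 + 0.0200×197.11 + 0.4600×421.15 + 0.0700×572.43 = 406.6793 per 1,000.
The Lowland District: 0.1600×604.21 + 0.1500×341.63 + 0.1400×210.30 + 0.0200×279.14 + 0.4600×351.26 + 0.0700×594.70 = 386.1515 per 1,000.

Rural Belt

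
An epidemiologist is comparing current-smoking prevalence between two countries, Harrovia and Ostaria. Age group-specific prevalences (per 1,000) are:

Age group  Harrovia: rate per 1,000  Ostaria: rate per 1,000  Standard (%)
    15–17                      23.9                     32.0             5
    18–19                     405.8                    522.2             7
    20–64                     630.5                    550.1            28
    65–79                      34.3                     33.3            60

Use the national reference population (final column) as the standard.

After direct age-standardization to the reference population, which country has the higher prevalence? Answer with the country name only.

Harrovia

Standard weights: 0.05, 0.07, 0.28, 0.60.
Harrovia: 0.0500×23.9 + 0.0700×405.8 + 0.2800×630.5 + 0.6000×34.3 = 226.7210 per 1,000.
Ostaria: 0.0500×32.0 + 0.0700×522.2 + 0.2800×550.1 + 0.6000×33.3 = 212.1620 per 1,000.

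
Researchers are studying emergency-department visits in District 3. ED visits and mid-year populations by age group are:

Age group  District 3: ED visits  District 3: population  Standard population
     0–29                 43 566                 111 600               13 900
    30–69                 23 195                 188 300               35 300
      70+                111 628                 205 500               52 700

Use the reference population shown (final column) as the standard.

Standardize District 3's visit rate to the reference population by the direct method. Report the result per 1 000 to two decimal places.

Age-specific rates per 1 000 for District 3: 390.376, 123.181, 543.202.
Standard total = 101 900; weights = 0.1364, 0.3464, 0.5172.
Standardized rate: 0.1364×390.376 + 0.3464×123.181 + 0.5172×543.202 = 376.8525 per 1 000.

376.85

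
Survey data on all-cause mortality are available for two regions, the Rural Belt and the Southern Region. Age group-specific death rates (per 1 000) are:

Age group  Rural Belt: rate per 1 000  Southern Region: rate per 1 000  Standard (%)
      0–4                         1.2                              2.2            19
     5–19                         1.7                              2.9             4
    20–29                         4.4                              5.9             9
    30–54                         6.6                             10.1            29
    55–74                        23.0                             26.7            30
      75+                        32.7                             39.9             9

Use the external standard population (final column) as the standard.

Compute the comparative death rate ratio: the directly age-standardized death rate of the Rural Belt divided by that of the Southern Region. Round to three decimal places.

0.798

Standard weights: 0.19, 0.04, 0.09, 0.29, 0.30, 0.09.
The Rural Belt: 0.1900×1.2 + 0.0400×1.7 + 0.0900×4.4 + 0.2900×6.6 + 0.3000×23.0 + 0.0900×32.7 = 12.4490 per 1 000.
The Southern Region: 0.1900×2.2 + 0.0400×2.9 + 0.0900×5.9 + 0.2900×10.1 + 0.3000×26.7 + 0.0900×39.9 = 15.5950 per 1 000.
Ratio = 12.4490 ÷ 15.5950 = 0.79827.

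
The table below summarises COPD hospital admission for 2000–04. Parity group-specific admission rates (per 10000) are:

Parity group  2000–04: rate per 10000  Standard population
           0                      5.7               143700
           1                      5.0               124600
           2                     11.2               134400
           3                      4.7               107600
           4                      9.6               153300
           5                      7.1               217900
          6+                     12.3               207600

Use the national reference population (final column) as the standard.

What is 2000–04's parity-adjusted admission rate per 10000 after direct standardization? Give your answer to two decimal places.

8.29

Standard total = 1089100; weights = 0.1319, 0.1144, 0.1234, 0.0988, 0.1408, 0.2001, 0.1906.
Standardized rate: 0.1319×5.7 + 0.1144×5.0 + 0.1234×11.2 + 0.0988×4.7 + 0.1408×9.6 + 0.2001×7.1 + 0.1906×12.3 = 8.2870 per 10000.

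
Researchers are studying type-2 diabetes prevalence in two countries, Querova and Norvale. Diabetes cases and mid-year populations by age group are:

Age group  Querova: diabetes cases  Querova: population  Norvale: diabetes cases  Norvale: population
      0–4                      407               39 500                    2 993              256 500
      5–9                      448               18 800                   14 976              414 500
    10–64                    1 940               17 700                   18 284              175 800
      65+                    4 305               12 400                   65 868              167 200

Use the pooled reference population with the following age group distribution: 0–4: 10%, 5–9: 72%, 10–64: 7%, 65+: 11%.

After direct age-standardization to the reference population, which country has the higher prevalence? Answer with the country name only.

Age-specific rates per 1 000 for Querova: 10.304, 23.830, 109.605, 347.177.
For Norvale: 11.669, 36.130, 104.005, 393.947.
Standard weights: 0.10, 0.72, 0.07, 0.11.
Querova: 0.1000×10.304 + 0.7200×23.830 + 0.0700×109.605 + 0.1100×347.177 = 64.0497 per 1 000.
Norvale: 0.1000×11.669 + 0.7200×36.130 + 0.0700×104.005 + 0.1100×393.947 = 77.7952 per 1 000.

Norvale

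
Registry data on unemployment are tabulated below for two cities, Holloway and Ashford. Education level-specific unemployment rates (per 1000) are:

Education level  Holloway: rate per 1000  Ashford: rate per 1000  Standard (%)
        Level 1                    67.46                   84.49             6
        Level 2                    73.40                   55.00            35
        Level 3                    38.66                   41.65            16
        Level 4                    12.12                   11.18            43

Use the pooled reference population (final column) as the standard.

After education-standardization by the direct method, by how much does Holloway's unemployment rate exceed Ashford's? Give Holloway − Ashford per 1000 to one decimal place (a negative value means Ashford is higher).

5.3

Standard weights: 0.06, 0.35, 0.16, 0.43.
Holloway: 0.0600×67.46 + 0.3500×73.40 + 0.1600×38.66 + 0.4300×12.12 = 41.1348 per 1000.
Ashford: 0.0600×84.49 + 0.3500×55.00 + 0.1600×41.65 + 0.4300×11.18 = 35.7908 per 1000.
Difference = 41.1348 − 35.7908 = 5.3440.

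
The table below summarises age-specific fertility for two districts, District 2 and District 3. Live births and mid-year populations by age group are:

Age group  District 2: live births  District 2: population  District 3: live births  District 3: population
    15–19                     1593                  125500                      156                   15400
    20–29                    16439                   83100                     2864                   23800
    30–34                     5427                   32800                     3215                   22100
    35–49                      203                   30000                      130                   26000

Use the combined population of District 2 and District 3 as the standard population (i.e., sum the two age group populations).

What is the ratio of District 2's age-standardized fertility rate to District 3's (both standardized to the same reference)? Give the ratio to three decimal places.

1.436

Age-specific rates per 1000 for District 2: 12.693, 197.822, 165.457, 6.767.
For District 3: 10.130, 120.336, 145.475, 5.000.
Combined standard total = 358700; weights = 0.3928, 0.2980, 0.1531, 0.1561.
District 2: 0.3928×12.693 + 0.2980×197.822 + 0.1531×165.457 + 0.1561×6.767 = 90.3211 per 1000.
District 3: 0.3928×10.130 + 0.2980×120.336 + 0.1531×145.475 + 0.1561×5.000 = 62.8877 per 1000.
Ratio = 90.3211 ÷ 62.8877 = 1.43623.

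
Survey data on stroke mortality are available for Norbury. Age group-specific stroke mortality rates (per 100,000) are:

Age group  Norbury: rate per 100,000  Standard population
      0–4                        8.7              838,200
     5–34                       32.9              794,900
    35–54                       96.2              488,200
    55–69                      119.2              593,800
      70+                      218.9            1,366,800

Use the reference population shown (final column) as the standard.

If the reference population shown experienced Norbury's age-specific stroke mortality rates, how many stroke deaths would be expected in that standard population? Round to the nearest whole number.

Expected stroke deaths = Σ (standard pop × age-specific rate ÷ 100,000)
= 838,200×8.7/100,000 + 794,900×32.9/100,000 + 488,200×96.2/100,000 + 593,800×119.2/100,000 + 1,366,800×218.9/100,000
= 72.92 + 261.52 + 469.65 + 707.81 + 2991.93 = 4503.83.

4504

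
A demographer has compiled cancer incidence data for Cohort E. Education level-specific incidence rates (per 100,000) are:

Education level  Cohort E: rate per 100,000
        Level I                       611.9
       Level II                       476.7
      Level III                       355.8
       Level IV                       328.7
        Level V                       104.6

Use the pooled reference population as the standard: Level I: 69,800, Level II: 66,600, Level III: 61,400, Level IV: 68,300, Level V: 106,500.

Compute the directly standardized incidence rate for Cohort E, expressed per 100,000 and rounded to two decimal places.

Standard total = 372,600; weights = 0.1873, 0.1787, 0.1648, 0.1833, 0.2858.
Standardized rate: 0.1873×611.9 + 0.1787×476.7 + 0.1648×355.8 + 0.1833×328.7 + 0.2858×104.6 = 348.6180 per 100,000.

348.62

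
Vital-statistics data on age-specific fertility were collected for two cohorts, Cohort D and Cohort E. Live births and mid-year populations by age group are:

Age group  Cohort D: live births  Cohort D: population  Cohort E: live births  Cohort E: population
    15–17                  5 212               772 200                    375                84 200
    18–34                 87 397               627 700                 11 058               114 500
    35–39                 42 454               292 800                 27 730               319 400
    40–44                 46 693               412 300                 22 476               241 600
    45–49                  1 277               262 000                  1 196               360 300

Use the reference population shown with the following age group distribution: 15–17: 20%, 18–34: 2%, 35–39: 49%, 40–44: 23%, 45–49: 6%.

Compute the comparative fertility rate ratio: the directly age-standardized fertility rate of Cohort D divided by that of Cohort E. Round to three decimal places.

Age-specific rates per 1 000 for Cohort D: 6.750, 139.234, 144.993, 113.250, 4.874.
For Cohort E: 4.454, 96.576, 86.819, 93.030, 3.319.
Standard weights: 0.20, 0.02, 0.49, 0.23, 0.06.
Cohort D: 0.2000×6.750 + 0.0200×139.234 + 0.4900×144.993 + 0.2300×113.250 + 0.0600×4.874 = 101.5212 per 1 000.
Cohort E: 0.2000×4.454 + 0.0200×96.576 + 0.4900×86.819 + 0.2300×93.030 + 0.0600×3.319 = 66.9596 per 1 000.
Ratio = 101.5212 ÷ 66.9596 = 1.51616.

1.516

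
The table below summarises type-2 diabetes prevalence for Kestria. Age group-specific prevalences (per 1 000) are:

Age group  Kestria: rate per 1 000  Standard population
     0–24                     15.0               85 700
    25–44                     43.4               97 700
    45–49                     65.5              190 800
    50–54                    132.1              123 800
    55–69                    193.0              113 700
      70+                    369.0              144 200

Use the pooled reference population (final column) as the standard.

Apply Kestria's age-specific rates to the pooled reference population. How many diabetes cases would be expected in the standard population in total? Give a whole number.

109531

Expected diabetes cases = Σ (standard pop × age-specific rate ÷ 1 000)
= 85 700×15.0/1 000 + 97 700×43.4/1 000 + 190 800×65.5/1 000 + 123 800×132.1/1 000 + 113 700×193.0/1 000 + 144 200×369.0/1 000
= 1285.50 + 4240.18 + 12497.40 + 16353.98 + 21944.10 + 53209.80 = 109530.96.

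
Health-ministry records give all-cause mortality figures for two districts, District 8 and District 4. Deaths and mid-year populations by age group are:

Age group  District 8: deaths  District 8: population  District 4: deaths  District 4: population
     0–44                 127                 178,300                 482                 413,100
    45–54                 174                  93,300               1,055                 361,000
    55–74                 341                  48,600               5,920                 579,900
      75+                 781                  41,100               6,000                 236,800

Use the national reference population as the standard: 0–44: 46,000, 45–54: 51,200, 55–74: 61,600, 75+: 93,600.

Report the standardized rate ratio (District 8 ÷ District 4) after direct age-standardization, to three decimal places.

Age-specific rates per 100,000 for District 8: 71.23, 186.50, 701.65, 1900.24.
For District 4: 116.68, 292.24, 1020.87, 2533.78.
Standard total = 252,400; weights = 0.1823, 0.2029, 0.2441, 0.3708.
District 8: 0.1823×71.23 + 0.2029×186.50 + 0.2441×701.65 + 0.3708×1900.24 = 926.7402 per 100,000.
District 4: 0.1823×116.68 + 0.2029×292.24 + 0.2441×1020.87 + 0.3708×2533.78 = 1269.3248 per 100,000.
Ratio = 926.7402 ÷ 1269.3248 = 0.73010.

0.730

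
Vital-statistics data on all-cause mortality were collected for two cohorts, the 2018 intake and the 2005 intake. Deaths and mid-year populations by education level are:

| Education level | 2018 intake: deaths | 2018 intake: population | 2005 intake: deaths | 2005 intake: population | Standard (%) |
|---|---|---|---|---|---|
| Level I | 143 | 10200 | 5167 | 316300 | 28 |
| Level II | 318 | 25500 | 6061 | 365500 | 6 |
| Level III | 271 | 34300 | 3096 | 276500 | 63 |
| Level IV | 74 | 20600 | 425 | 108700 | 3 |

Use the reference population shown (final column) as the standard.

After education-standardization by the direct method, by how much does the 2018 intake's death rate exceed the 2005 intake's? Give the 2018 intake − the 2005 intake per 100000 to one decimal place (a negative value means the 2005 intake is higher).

Education-specific rates per 100000 for the 2018 intake: 1401.96, 1247.06, 790.09, 359.22.
For the 2005 intake: 1633.58, 1658.28, 1119.71, 390.98.
Standard weights: 0.28, 0.06, 0.63, 0.03.
The 2018 intake: 0.2800×1401.96 + 0.0600×1247.06 + 0.6300×790.09 + 0.0300×359.22 = 975.9044 per 100000.
The 2005 intake: 0.2800×1633.58 + 0.0600×1658.28 + 0.6300×1119.71 + 0.0300×390.98 = 1274.0450 per 100000.
Difference = 975.9044 − 1274.0450 = -298.1407.

-298.1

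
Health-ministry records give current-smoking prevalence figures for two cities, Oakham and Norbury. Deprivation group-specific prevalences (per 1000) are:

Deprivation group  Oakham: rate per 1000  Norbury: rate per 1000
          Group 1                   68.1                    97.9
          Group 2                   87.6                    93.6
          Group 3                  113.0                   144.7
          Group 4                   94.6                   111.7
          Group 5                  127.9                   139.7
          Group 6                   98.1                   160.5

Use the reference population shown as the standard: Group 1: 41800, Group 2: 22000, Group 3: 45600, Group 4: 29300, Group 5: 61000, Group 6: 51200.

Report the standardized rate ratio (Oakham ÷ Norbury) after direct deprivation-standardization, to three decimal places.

Standard total = 250900; weights = 0.1666, 0.0877, 0.1817, 0.1168, 0.2431, 0.2041.
Oakham: 0.1666×68.1 + 0.0877×87.6 + 0.1817×113.0 + 0.1168×94.6 + 0.2431×127.9 + 0.2041×98.1 = 101.7257 per 1000.
Norbury: 0.1666×97.9 + 0.0877×93.6 + 0.1817×144.7 + 0.1168×111.7 + 0.2431×139.7 + 0.2041×160.5 = 130.5773 per 1000.
Ratio = 101.7257 ÷ 130.5773 = 0.77905.

0.779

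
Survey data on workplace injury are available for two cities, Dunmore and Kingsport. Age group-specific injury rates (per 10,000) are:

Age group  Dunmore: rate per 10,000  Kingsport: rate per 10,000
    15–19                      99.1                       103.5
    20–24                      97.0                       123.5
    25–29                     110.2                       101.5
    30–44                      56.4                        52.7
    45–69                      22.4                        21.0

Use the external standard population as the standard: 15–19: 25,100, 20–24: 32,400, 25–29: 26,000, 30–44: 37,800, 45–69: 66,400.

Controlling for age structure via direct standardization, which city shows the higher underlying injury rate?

Kingsport

Standard total = 187,700; weights = 0.1337, 0.1726, 0.1385, 0.2014, 0.3538.
Dunmore: 0.1337×99.1 + 0.1726×97.0 + 0.1385×110.2 + 0.2014×56.4 + 0.3538×22.4 = 64.5428 per 10,000.
Kingsport: 0.1337×103.5 + 0.1726×123.5 + 0.1385×101.5 + 0.2014×52.7 + 0.3538×21.0 = 67.2600 per 10,000.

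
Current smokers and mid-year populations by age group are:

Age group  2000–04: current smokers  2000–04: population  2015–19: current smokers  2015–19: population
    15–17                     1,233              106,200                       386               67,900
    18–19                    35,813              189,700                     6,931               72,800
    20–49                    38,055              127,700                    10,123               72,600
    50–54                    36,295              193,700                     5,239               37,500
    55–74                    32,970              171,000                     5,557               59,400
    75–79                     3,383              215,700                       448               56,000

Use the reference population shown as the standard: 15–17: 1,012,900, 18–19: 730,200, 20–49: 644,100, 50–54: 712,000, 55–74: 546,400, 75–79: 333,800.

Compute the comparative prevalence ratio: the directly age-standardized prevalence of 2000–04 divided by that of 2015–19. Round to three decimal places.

1.839

Age-specific rates per 1,000 for 2000–04: 11.610, 188.788, 298.003, 187.377, 192.807, 15.684.
For 2015–19: 5.685, 95.206, 139.435, 139.707, 93.552, 8.000.
Standard total = 3,979,400; weights = 0.2545, 0.1835, 0.1619, 0.1789, 0.1373, 0.0839.
2000–04: 0.2545×11.610 + 0.1835×188.788 + 0.1619×298.003 + 0.1789×187.377 + 0.1373×192.807 + 0.0839×15.684 = 147.1463 per 1,000.
2015–19: 0.2545×5.685 + 0.1835×95.206 + 0.1619×139.435 + 0.1789×139.707 + 0.1373×93.552 + 0.0839×8.000 = 79.9986 per 1,000.
Ratio = 147.1463 ÷ 79.9986 = 1.83936.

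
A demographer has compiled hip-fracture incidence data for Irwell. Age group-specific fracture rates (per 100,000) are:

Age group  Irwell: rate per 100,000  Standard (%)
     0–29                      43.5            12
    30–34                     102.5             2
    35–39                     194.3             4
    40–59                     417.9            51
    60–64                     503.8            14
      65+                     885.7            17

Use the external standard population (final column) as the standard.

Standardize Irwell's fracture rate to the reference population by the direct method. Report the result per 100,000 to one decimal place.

Standard weights: 0.12, 0.02, 0.04, 0.51, 0.14, 0.17.
Standardized rate: 0.1200×43.5 + 0.0200×102.5 + 0.0400×194.3 + 0.5100×417.9 + 0.1400×503.8 + 0.1700×885.7 = 449.2720 per 100,000.

449.3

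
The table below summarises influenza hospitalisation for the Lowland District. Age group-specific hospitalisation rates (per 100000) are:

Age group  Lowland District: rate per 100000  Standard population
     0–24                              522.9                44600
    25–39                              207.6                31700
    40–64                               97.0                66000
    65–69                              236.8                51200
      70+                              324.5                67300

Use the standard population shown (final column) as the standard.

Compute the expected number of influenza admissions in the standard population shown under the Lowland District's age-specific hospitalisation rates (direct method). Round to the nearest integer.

Expected influenza admissions = Σ (standard pop × age-specific rate ÷ 100000)
= 44600×522.9/100000 + 31700×207.6/100000 + 66000×97.0/100000 + 51200×236.8/100000 + 67300×324.5/100000
= 233.21 + 65.81 + 64.02 + 121.24 + 218.39 = 702.67.

703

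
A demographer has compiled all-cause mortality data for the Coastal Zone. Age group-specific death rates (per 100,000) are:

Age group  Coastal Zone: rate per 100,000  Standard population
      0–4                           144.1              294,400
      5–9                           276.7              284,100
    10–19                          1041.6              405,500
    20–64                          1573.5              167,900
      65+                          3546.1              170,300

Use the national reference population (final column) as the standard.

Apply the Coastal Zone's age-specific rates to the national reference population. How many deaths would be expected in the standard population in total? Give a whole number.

14115

Expected deaths = Σ (standard pop × age-specific rate ÷ 100,000)
= 294,400×144.1/100,000 + 284,100×276.7/100,000 + 405,500×1041.6/100,000 + 167,900×1573.5/100,000 + 170,300×3546.1/100,000
= 424.23 + 786.10 + 4223.69 + 2641.91 + 6039.01 = 14114.94.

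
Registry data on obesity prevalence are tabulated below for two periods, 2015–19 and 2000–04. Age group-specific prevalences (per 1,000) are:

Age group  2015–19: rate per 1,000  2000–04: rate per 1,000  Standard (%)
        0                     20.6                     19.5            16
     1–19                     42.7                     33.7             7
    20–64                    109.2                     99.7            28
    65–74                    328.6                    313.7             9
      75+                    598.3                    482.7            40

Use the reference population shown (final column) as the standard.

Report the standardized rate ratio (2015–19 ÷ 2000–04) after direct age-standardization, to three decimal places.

1.200

Standard weights: 0.16, 0.07, 0.28, 0.09, 0.40.
2015–19: 0.1600×20.6 + 0.0700×42.7 + 0.2800×109.2 + 0.0900×328.6 + 0.4000×598.3 = 305.7550 per 1,000.
2000–04: 0.1600×19.5 + 0.0700×33.7 + 0.2800×99.7 + 0.0900×313.7 + 0.4000×482.7 = 254.7080 per 1,000.
Ratio = 305.7550 ÷ 254.7080 = 1.20041.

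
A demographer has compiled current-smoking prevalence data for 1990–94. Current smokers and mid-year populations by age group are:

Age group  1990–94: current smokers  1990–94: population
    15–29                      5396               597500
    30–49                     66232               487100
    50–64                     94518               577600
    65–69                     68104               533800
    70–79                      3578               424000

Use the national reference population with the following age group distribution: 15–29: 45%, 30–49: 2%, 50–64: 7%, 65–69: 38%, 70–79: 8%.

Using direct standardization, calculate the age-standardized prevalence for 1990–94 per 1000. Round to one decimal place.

Age-specific rates per 1000 for 1990–94: 9.031, 135.972, 163.639, 127.583, 8.439.
Standard weights: 0.45, 0.02, 0.07, 0.38, 0.08.
Standardized rate: 0.4500×9.031 + 0.0200×135.972 + 0.0700×163.639 + 0.3800×127.583 + 0.0800×8.439 = 67.3949 per 1000.

67.4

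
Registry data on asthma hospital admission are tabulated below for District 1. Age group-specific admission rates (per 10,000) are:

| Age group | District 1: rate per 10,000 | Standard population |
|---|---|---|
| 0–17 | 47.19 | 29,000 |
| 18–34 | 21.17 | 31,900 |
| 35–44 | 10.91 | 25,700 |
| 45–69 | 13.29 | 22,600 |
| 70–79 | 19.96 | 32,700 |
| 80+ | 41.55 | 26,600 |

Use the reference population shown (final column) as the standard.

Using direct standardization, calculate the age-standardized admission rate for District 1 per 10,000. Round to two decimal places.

26.01

Standard total = 168,500; weights = 0.1721, 0.1893, 0.1525, 0.1341, 0.1941, 0.1579.
Standardized rate: 0.1721×47.19 + 0.1893×21.17 + 0.1525×10.91 + 0.1341×13.29 + 0.1941×19.96 + 0.1579×41.55 = 26.0089 per 10,000.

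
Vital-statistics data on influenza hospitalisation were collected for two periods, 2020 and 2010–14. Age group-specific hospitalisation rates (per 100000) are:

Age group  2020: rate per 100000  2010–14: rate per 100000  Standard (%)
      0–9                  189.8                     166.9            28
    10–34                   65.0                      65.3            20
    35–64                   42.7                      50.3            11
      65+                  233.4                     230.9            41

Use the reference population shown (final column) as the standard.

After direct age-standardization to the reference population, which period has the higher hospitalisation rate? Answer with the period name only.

Standard weights: 0.28, 0.20, 0.11, 0.41.
2020: 0.2800×189.8 + 0.2000×65.0 + 0.1100×42.7 + 0.4100×233.4 = 166.5350 per 100000.
2010–14: 0.2800×166.9 + 0.2000×65.3 + 0.1100×50.3 + 0.4100×230.9 = 159.9940 per 100000.

2020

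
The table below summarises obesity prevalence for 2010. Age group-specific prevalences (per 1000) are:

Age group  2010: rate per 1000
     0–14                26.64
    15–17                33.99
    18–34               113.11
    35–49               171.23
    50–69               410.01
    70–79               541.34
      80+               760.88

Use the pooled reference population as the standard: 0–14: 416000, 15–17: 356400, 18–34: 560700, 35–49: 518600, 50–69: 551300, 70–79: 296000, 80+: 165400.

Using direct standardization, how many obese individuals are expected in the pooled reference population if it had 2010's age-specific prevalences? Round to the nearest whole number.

687542

Expected obese individuals = Σ (standard pop × age-specific rate ÷ 1000)
= 416000×26.64/1000 + 356400×33.99/1000 + 560700×113.11/1000 + 518600×171.23/1000 + 551300×410.01/1000 + 296000×541.34/1000 + 165400×760.88/1000
= 11082.24 + 12114.04 + 63420.78 + 88799.88 + 226038.51 + 160236.64 + 125849.55 = 687541.64.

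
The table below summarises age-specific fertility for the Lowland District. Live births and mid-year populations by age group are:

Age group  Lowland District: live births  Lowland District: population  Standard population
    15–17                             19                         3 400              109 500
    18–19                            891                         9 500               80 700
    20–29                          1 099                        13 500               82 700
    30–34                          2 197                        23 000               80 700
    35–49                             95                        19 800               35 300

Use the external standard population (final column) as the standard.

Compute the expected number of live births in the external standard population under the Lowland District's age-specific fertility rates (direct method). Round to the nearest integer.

22791

Age-specific rates per 1 000 for the Lowland District: 5.588, 93.789, 81.407, 95.522, 4.798.
Expected live births = Σ (standard pop × age-specific rate ÷ 1 000)
= 109 500×5.588/1 000 + 80 700×93.789/1 000 + 82 700×81.407/1 000 + 80 700×95.522/1 000 + 35 300×4.798/1 000
= 611.91 + 7568.81 + 6732.39 + 7708.60 + 169.37 = 22791.09.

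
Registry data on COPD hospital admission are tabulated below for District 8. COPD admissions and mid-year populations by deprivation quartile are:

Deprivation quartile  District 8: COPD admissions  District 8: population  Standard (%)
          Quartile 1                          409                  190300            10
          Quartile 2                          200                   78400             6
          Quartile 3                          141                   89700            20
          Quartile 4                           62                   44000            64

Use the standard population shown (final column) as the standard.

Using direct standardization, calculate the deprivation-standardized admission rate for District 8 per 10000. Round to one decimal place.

Deprivation-specific rates per 10000 for District 8: 21.49, 25.51, 15.72, 14.09.
Standard weights: 0.10, 0.06, 0.20, 0.64.
Standardized rate: 0.1000×21.49 + 0.0600×25.51 + 0.2000×15.72 + 0.6400×14.09 = 15.8418 per 10000.

15.8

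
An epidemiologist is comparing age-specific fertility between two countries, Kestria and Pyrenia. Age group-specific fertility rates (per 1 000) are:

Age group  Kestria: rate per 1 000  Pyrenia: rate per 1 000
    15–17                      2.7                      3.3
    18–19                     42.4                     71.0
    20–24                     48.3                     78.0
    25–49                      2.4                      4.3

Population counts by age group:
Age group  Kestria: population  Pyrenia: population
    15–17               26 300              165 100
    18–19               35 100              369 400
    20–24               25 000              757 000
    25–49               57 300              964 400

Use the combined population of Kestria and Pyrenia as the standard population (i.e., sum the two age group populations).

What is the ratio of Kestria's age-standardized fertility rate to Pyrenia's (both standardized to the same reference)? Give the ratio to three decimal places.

Combined standard total = 2 399 600; weights = 0.0798, 0.1686, 0.3259, 0.4258.
Kestria: 0.0798×2.7 + 0.1686×42.4 + 0.3259×48.3 + 0.4258×2.4 = 24.1250 per 1 000.
Pyrenia: 0.0798×3.3 + 0.1686×71.0 + 0.3259×78.0 + 0.4258×4.3 = 39.4818 per 1 000.
Ratio = 24.1250 ÷ 39.4818 = 0.61104.

0.611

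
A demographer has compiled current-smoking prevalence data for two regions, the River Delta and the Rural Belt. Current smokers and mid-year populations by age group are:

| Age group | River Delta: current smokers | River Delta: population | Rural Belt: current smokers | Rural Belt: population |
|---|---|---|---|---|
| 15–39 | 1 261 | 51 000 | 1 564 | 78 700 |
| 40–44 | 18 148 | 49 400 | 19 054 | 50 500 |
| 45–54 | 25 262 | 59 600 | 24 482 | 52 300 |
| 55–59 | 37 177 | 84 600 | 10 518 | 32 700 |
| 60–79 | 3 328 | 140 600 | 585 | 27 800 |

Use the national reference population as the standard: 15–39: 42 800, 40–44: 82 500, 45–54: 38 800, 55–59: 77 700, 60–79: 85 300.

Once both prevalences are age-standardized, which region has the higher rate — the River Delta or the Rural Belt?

River Delta

Age-specific rates per 1 000 for the River Delta: 24.725, 367.368, 423.859, 439.444, 23.670.
For the Rural Belt: 19.873, 377.307, 468.107, 321.651, 21.043.
Standard total = 327 100; weights = 0.1308, 0.2522, 0.1186, 0.2375, 0.2608.
The River Delta: 0.1308×24.725 + 0.2522×367.368 + 0.1186×423.859 + 0.2375×439.444 + 0.2608×23.670 = 256.7281 per 1 000.
The Rural Belt: 0.1308×19.873 + 0.2522×377.307 + 0.1186×468.107 + 0.2375×321.651 + 0.2608×21.043 = 235.1826 per 1 000.
The crude rates (221.12 vs 232.24) would put the Rural Belt higher, but that reflects its age composition; once standardized to a common age structure, the River Delta has the higher underlying rate.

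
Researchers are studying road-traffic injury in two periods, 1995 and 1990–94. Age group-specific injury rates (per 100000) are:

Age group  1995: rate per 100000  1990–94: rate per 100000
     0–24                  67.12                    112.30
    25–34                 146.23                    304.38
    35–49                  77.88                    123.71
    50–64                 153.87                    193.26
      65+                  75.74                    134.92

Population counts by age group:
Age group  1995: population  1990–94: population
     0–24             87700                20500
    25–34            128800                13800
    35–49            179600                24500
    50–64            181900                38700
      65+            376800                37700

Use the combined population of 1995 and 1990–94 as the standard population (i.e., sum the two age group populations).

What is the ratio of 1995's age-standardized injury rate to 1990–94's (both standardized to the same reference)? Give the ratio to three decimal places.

Combined standard total = 1090000; weights = 0.0993, 0.1308, 0.1872, 0.2024, 0.3803.
1995: 0.0993×67.12 + 0.1308×146.23 + 0.1872×77.88 + 0.2024×153.87 + 0.3803×75.74 = 100.3193 per 100000.
1990–94: 0.0993×112.30 + 0.1308×304.38 + 0.1872×123.71 + 0.2024×193.26 + 0.3803×134.92 = 164.5524 per 100000.
Ratio = 100.3193 ÷ 164.5524 = 0.60965.

0.610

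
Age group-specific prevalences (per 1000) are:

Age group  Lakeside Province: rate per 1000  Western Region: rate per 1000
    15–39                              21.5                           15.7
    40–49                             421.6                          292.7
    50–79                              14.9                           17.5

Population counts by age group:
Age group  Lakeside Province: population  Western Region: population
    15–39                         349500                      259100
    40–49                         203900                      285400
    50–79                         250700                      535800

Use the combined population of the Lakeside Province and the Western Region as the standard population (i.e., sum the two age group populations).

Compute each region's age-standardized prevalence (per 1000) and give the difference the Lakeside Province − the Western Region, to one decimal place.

Combined standard total = 1884400; weights = 0.3230, 0.2597, 0.4174.
The Lakeside Province: 0.3230×21.5 + 0.2597×421.6 + 0.4174×14.9 = 122.6346 per 1000.
The Western Region: 0.3230×15.7 + 0.2597×292.7 + 0.4174×17.5 = 88.3766 per 1000.
Difference = 122.6346 − 88.3766 = 34.2580.

34.3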